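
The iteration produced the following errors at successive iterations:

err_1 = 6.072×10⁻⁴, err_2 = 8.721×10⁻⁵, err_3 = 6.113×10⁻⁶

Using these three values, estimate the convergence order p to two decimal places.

1.37

p ≈ ln(err_3/err_2) / ln(err_2/err_1)
  = ln(6.113×10⁻⁶/8.721×10⁻⁵) / ln(8.721×10⁻⁵/6.072×10⁻⁴)
  = ln(0.0700952) / ln(0.143626)
  = -2.65790 / -1.94054 ≈ 1.36967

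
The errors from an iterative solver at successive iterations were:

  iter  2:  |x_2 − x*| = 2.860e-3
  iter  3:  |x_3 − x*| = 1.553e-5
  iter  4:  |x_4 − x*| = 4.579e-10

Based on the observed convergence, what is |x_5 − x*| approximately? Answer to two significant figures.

4.0e-19

First estimate the order: p ≈ ln(|x_4 − x*|/|x_3 − x*|) / ln(|x_3 − x*|/|x_2 − x*|) = ln(4.579e-10/1.553e-5)/ln(1.553e-5/2.860e-3) = ln(2.94849e-05)/ln(0.00543007) ≈ 2.0000.
Then |x_5 − x*| ≈ |x_4 − x*|·(|x_4 − x*|/|x_3 − x*|)^p = 4.579e-10·(2.94849e-05)^2.0000 = 4.579e-10·8.69359e-10 ≈ 3.981e-19.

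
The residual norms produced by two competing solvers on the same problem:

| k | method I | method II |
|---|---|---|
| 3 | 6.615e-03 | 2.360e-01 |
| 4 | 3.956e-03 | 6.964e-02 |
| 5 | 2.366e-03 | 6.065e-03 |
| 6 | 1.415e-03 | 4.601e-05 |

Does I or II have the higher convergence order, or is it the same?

Method I: p ≈ ln(1.415e-03/2.366e-03)/ln(2.366e-03/3.956e-03) ≈ 1.00.
Method II: p ≈ ln(4.601e-05/6.065e-03)/ln(6.065e-03/6.964e-02) ≈ 2.00.
Method II has the higher order (≈2.0 vs ≈1.0).

II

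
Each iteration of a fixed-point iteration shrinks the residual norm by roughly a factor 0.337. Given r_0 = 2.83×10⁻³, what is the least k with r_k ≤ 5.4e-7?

8

After k steps, r_k ≈ 2.83×10⁻³·0.337^k.
Need 0.337^k ≤ 5.4e-7/2.83×10⁻³ = 0.000190813.
k ≥ ln(0.000190813)/ln(0.337) = -8.5642/-1.08767 = 7.874.
Smallest integer k = 8.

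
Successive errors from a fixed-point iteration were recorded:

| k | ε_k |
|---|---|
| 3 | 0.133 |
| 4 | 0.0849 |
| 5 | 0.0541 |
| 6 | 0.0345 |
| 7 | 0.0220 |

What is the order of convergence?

Consecutive ratios: ε_7/ε_6 = 0.0220/0.0345 = 0.637681, ε_6/ε_5 = 0.0345/0.0541 = 0.637708.
p ≈ ln(0.637681)/ln(0.637708) = -0.4499/-0.4499 ≈ 1.00.
So the convergence is linear (order 1).

1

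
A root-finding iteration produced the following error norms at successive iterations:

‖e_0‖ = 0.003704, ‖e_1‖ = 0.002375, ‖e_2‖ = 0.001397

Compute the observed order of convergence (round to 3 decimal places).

p ≈ ln(‖e_2‖/‖e_1‖) / ln(‖e_1‖/‖e_0‖)
  = ln(0.001397/0.002375) / ln(0.002375/0.003704)
  = ln(0.588211) / ln(0.641199)
  = -0.530670 / -0.444415 ≈ 1.194087

1.194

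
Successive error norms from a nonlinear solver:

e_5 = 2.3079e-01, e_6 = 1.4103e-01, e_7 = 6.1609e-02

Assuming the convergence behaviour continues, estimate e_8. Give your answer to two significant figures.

First estimate the order: p ≈ ln(e_7/e_6) / ln(e_6/e_5) = ln(6.1609e-02/1.4103e-01)/ln(1.4103e-01/2.3079e-01) = ln(0.43685)/ln(0.611075) ≈ 1.6814.
Then e_8 ≈ e_7·(e_7/e_6)^p = 6.1609e-02·(0.43685)^1.6814 = 6.1609e-02·0.248459 ≈ 0.01531.

1.5e-2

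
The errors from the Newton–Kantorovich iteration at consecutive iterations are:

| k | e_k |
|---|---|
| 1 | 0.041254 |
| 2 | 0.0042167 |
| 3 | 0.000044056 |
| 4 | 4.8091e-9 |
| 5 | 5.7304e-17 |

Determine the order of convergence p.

Consecutive ratios: e_5/e_4 = 5.7304e-17/4.8091e-9 = 1.19157e-08, e_4/e_3 = 4.8091e-9/0.000044056 = 0.000109159.
p ≈ ln(1.19157e-08)/ln(0.000109159) = -18.2454/-9.1227 ≈ 2.00.
So the convergence is quadratic (order 2).

2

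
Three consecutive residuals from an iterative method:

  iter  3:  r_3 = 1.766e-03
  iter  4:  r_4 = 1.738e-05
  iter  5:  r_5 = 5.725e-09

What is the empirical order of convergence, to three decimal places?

1.735

p ≈ ln(r_5/r_4) / ln(r_4/r_3)
  = ln(5.725e-09/1.738e-05) / ln(1.738e-05/1.766e-03)
  = ln(0.000329402) / ln(0.00984145)
  = -8.018232 / -4.621152 ≈ 1.735115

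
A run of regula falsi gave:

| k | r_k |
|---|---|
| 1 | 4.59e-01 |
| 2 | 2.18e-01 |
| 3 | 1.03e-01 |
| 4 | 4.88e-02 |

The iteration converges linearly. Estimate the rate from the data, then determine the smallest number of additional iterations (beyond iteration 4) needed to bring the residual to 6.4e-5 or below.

Rate ρ ≈ r_4/r_3 = 4.88e-02/1.03e-01 = 0.4738.
After j more steps, r_{4+j} ≈ 4.88e-02·ρ^j; need ρ^j ≤ 6.4e-5/4.88e-02 = 0.00131148.
j ≥ ln(0.00131148)/ln(0.4738) = -6.6366/-0.74697 = 8.885.
So 9 more iterations are needed.

9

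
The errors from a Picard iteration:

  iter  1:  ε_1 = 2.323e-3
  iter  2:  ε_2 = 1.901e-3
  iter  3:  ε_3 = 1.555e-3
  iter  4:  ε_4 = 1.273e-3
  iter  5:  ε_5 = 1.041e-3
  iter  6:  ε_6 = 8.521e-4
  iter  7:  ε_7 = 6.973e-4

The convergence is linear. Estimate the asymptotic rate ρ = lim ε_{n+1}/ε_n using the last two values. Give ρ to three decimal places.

ρ ≈ ε_7/ε_6 = 6.973e-4/8.521e-4 = 0.81833

0.818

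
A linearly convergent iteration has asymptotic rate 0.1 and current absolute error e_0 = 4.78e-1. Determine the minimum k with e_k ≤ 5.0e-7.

After k steps, e_k ≈ 4.78e-1·0.1^k.
Need 0.1^k ≤ 5.0e-7/4.78e-1 = 1.04603e-06.
k ≥ ln(1.04603e-06)/ln(0.1) = -13.7705/-2.30259 = 5.980.
Smallest integer k = 6.

6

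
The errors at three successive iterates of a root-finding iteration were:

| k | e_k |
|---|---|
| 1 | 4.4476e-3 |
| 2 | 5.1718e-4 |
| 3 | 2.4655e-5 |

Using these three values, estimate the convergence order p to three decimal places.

1.414

p ≈ ln(e_3/e_2) / ln(e_2/e_1)
  = ln(2.4655e-5/5.1718e-4) / ln(5.1718e-4/4.4476e-3)
  = ln(0.047672) / ln(0.116283)
  = -3.043411 / -2.151728 ≈ 1.414403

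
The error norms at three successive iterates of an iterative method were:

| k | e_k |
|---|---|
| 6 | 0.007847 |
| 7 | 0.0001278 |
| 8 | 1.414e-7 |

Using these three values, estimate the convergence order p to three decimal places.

p ≈ ln(e_8/e_7) / ln(e_7/e_6)
  = ln(1.414e-7/0.0001278) / ln(0.0001278/0.007847)
  = ln(0.00110642) / ln(0.0162865)
  = -6.806626 / -4.117419 ≈ 1.653129

1.653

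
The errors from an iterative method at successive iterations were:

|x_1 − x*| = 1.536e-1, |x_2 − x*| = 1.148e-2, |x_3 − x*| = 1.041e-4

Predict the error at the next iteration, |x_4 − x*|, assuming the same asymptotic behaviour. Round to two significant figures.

2.1e-8

First estimate the order: p ≈ ln(|x_3 − x*|/|x_2 − x*|) / ln(|x_2 − x*|/|x_1 − x*|) = ln(1.041e-4/1.148e-2)/ln(1.148e-2/1.536e-1) = ln(0.00906794)/ln(0.0747396) ≈ 1.8132.
Then |x_4 − x*| ≈ |x_3 − x*|·(|x_3 − x*|/|x_2 − x*|)^p = 1.041e-4·(0.00906794)^1.8132 = 1.041e-4·0.00019795 ≈ 2.061e-08.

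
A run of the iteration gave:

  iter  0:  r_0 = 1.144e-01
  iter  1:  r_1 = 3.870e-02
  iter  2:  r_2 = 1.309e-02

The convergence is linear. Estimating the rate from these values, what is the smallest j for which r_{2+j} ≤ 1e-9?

Rate ρ ≈ r_2/r_1 = 1.309e-02/3.870e-02 = 0.3382.
After j more steps, r_{2+j} ≈ 1.309e-02·ρ^j; need ρ^j ≤ 1e-9/1.309e-02 = 7.63942e-08.
j ≥ ln(7.63942e-08)/ln(0.3382) = -16.3874/-1.08412 = 15.116.
So 16 more iterations are needed.

16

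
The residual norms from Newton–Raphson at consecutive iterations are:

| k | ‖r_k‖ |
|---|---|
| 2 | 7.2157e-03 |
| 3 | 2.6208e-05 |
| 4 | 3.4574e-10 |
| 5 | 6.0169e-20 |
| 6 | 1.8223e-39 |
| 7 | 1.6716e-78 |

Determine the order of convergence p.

2

Consecutive ratios: ‖r_7‖/‖r_6‖ = 1.6716e-78/1.8223e-39 = 9.17302e-40, ‖r_6‖/‖r_5‖ = 1.8223e-39/6.0169e-20 = 3.02864e-20.
p ≈ ln(9.17302e-40)/ln(3.02864e-20) = -89.8871/-44.9436 ≈ 2.00.
So the convergence is quadratic (order 2).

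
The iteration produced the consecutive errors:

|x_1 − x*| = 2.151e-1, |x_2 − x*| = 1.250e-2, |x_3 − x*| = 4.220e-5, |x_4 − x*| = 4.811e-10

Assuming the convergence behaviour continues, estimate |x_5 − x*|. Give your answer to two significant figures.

6.3e-20

First estimate the order: p ≈ ln(|x_4 − x*|/|x_3 − x*|) / ln(|x_3 − x*|/|x_2 − x*|) = ln(4.811e-10/4.220e-5)/ln(4.220e-5/1.250e-2) = ln(1.14005e-05)/ln(0.003376) ≈ 2.0000.
Then |x_5 − x*| ≈ |x_4 − x*|·(|x_4 − x*|/|x_3 − x*|)^p = 4.811e-10·(1.14005e-05)^2.0000 = 4.811e-10·1.29971e-10 ≈ 6.253e-20.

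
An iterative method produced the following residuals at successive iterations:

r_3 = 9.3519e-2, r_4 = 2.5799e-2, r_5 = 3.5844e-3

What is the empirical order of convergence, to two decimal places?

p ≈ ln(r_5/r_4) / ln(r_4/r_3)
  = ln(3.5844e-3/2.5799e-2) / ln(2.5799e-2/9.3519e-2)
  = ln(0.138936) / ln(0.275869)
  = -1.97374 / -1.28783 ≈ 1.53261

1.53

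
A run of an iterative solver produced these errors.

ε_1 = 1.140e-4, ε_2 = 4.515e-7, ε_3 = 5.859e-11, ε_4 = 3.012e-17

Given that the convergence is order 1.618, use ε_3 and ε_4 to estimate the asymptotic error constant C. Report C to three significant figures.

C ≈ ε_4 / ε_3^1.618
  = 3.012e-17 / (5.859e-11)^1.618
  = 3.012e-17 / 2.78188e-17 ≈ 1.0827

1.08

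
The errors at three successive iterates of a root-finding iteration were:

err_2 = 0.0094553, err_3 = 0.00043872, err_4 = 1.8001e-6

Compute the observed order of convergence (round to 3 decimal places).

1.790

p ≈ ln(err_4/err_3) / ln(err_3/err_2)
  = ln(1.8001e-6/0.00043872) / ln(0.00043872/0.0094553)
  = ln(0.00410307) / ln(0.0463994)
  = -5.496020 / -3.070469 ≈ 1.789961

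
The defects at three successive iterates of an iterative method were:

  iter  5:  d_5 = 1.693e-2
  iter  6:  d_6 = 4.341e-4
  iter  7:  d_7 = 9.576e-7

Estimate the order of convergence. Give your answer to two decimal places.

p ≈ ln(d_7/d_6) / ln(d_6/d_5)
  = ln(9.576e-7/4.341e-4) / ln(4.341e-4/1.693e-2)
  = ln(0.00220594) / ln(0.0256409)
  = -6.11660 / -3.66357 ≈ 1.66957

1.67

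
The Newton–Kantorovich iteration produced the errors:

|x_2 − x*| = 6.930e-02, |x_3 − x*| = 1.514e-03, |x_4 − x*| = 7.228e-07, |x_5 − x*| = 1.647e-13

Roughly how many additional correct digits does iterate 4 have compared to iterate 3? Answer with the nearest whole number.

3

Digits gained ≈ log₁₀(|x_3 − x*|/|x_4 − x*|) = log₁₀(1.514e-03/7.228e-07) = log₁₀(2094.63) ≈ 3.321.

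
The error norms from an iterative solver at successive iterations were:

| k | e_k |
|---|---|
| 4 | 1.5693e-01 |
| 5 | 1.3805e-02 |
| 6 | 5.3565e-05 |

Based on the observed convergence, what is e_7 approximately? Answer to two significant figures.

First estimate the order: p ≈ ln(e_6/e_5) / ln(e_5/e_4) = ln(5.3565e-05/1.3805e-02)/ln(1.3805e-02/1.5693e-01) = ln(0.00388012)/ln(0.0879692) ≈ 2.2840.
Then e_7 ≈ e_6·(e_6/e_5)^p = 5.3565e-05·(0.00388012)^2.2840 = 5.3565e-05·3.11116e-06 ≈ 1.666e-10.

1.7e-10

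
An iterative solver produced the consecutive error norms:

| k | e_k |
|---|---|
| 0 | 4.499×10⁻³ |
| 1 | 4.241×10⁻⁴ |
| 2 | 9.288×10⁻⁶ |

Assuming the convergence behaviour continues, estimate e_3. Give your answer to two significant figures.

1.9e-8

First estimate the order: p ≈ ln(e_2/e_1) / ln(e_1/e_0) = ln(9.288×10⁻⁶/4.241×10⁻⁴)/ln(4.241×10⁻⁴/4.499×10⁻³) = ln(0.0219005)/ln(0.0942654) ≈ 1.6180.
Then e_3 ≈ e_2·(e_2/e_1)^p = 9.288×10⁻⁶·(0.0219005)^1.6180 = 9.288×10⁻⁶·0.00206469 ≈ 1.918e-08.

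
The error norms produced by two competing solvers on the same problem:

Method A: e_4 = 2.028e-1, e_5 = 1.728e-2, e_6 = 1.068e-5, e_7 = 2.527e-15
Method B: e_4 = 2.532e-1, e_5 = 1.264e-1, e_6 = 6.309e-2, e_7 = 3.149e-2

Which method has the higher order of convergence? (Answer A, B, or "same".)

Method A: p ≈ ln(2.527e-15/1.068e-5)/ln(1.068e-5/1.728e-2) ≈ 3.00.
Method B: p ≈ ln(3.149e-2/6.309e-2)/ln(6.309e-2/1.264e-1) ≈ 1.00.
Method A has the higher order (≈3.0 vs ≈1.0).

A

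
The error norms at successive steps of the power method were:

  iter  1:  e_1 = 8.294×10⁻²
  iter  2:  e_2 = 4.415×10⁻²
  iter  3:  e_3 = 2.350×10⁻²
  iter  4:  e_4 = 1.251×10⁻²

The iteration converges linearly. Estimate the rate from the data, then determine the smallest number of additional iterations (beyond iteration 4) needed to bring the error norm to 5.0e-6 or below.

13

Rate ρ ≈ e_4/e_3 = 1.251×10⁻²/2.350×10⁻² = 0.5323.
After j more steps, e_{4+j} ≈ 1.251×10⁻²·ρ^j; need ρ^j ≤ 5.0e-6/1.251×10⁻² = 0.00039968.
j ≥ ln(0.00039968)/ln(0.5323) = -7.8248/-0.63055 = 12.409.
So 13 more iterations are needed.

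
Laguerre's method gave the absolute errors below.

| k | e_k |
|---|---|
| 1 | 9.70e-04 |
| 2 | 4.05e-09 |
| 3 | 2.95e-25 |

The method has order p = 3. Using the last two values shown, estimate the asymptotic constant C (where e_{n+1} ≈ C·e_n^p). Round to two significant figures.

C ≈ e_3 / e_2^3
  = 2.95e-25 / (4.05e-09)^3
  = 2.95e-25 / 6.64301e-26 ≈ 4.4408

4.4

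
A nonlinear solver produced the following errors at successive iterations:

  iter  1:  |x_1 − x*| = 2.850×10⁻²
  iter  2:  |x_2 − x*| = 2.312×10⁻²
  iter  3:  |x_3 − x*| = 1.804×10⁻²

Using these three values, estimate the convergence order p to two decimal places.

p ≈ ln(|x_3 − x*|/|x_2 − x*|) / ln(|x_2 − x*|/|x_1 − x*|)
  = ln(1.804×10⁻²/2.312×10⁻²) / ln(2.312×10⁻²/2.850×10⁻²)
  = ln(0.780277) / ln(0.811228)
  = -0.24811 / -0.20921 ≈ 1.18594

1.19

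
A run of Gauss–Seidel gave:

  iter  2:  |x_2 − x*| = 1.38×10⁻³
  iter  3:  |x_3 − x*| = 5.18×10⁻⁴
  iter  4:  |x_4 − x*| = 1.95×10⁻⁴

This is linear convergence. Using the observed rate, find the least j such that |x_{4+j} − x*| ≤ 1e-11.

18

Rate ρ ≈ |x_4 − x*|/|x_3 − x*| = 1.95×10⁻⁴/5.18×10⁻⁴ = 0.3764.
After j more steps, |x_{4+j} − x*| ≈ 1.95×10⁻⁴·ρ^j; need ρ^j ≤ 1e-11/1.95×10⁻⁴ = 5.12821e-08.
j ≥ ln(5.12821e-08)/ln(0.3764) = -16.7859/-0.97710 = 17.179.
So 18 more iterations are needed.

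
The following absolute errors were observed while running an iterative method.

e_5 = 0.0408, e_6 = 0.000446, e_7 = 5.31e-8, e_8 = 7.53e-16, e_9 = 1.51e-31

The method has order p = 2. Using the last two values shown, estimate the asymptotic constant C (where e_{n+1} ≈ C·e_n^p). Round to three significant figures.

C ≈ e_9 / e_8^2
  = 1.51e-31 / (7.53e-16)^2
  = 1.51e-31 / 5.67009e-31 ≈ 0.26631

0.266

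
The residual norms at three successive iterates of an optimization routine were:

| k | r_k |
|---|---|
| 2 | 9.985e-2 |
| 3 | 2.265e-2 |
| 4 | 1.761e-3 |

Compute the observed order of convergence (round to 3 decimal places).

p ≈ ln(r_4/r_3) / ln(r_3/r_2)
  = ln(1.761e-3/2.265e-2) / ln(2.265e-2/9.985e-2)
  = ln(0.0777483) / ln(0.22684)
  = -2.554279 / -1.483510 ≈ 1.721781

1.722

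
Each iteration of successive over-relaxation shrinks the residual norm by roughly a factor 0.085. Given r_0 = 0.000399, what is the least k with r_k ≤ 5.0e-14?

After k steps, r_k ≈ 0.000399·0.085^k.
Need 0.085^k ≤ 5.0e-14/0.000399 = 1.25313e-10.
k ≥ ln(1.25313e-10)/ln(0.085) = -22.8002/-2.46510 = 9.249.
Smallest integer k = 10.

10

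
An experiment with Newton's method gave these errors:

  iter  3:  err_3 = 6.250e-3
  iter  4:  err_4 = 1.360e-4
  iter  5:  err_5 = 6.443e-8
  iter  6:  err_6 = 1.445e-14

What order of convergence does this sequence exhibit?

Consecutive ratios: err_6/err_5 = 1.445e-14/6.443e-8 = 2.24274e-07, err_5/err_4 = 6.443e-8/1.360e-4 = 0.00047375.
p ≈ ln(2.24274e-07)/ln(0.00047375) = -15.3104/-7.6548 ≈ 2.00.
So the convergence is quadratic (order 2).

2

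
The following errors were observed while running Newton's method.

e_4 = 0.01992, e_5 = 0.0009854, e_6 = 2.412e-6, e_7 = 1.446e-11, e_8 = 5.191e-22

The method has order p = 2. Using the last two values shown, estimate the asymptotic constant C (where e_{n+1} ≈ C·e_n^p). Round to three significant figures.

C ≈ e_8 / e_7^2
  = 5.191e-22 / (1.446e-11)^2
  = 5.191e-22 / 2.09092e-22 ≈ 2.4826

2.48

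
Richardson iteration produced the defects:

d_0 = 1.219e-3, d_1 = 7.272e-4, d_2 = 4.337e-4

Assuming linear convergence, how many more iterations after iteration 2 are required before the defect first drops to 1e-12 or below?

39

Rate ρ ≈ d_2/d_1 = 4.337e-4/7.272e-4 = 0.5964.
After j more steps, d_{2+j} ≈ 4.337e-4·ρ^j; need ρ^j ≤ 1e-12/4.337e-4 = 2.30574e-09.
j ≥ ln(2.30574e-09)/ln(0.5964) = -19.8879/-0.51684 = 38.480.
So 39 more iterations are needed.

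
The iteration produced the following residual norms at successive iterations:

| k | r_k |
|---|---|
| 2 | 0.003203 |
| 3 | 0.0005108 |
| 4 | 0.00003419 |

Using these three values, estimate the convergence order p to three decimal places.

1.473

p ≈ ln(r_4/r_3) / ln(r_3/r_2)
  = ln(0.00003419/0.0005108) / ln(0.0005108/0.003203)
  = ln(0.0669342) / ln(0.159475)
  = -2.704045 / -1.835868 ≈ 1.472897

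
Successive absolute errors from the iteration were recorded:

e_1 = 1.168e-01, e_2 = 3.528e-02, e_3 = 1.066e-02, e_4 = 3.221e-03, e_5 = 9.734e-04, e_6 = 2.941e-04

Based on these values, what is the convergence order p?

1

Consecutive ratios: e_6/e_5 = 2.941e-04/9.734e-04 = 0.302137, e_5/e_4 = 9.734e-04/3.221e-03 = 0.302204.
p ≈ ln(0.302137)/ln(0.302204) = -1.1969/-1.1967 ≈ 1.00.
So the convergence is linear (order 1).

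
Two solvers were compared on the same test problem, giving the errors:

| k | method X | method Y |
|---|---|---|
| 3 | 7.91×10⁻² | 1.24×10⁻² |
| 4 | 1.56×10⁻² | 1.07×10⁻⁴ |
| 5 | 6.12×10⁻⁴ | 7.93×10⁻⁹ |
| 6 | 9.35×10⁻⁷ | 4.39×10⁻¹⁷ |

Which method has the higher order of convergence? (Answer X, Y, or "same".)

Method X: p ≈ ln(9.35×10⁻⁷/6.12×10⁻⁴)/ln(6.12×10⁻⁴/1.56×10⁻²) ≈ 2.00.
Method Y: p ≈ ln(4.39×10⁻¹⁷/7.93×10⁻⁹)/ln(7.93×10⁻⁹/1.07×10⁻⁴) ≈ 2.00.
Both orders ≈ 2.0 — effectively the same.

same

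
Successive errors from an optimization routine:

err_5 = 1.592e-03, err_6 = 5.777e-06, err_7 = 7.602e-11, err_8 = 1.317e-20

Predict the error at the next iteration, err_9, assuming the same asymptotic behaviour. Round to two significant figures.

First estimate the order: p ≈ ln(err_8/err_7) / ln(err_7/err_6) = ln(1.317e-20/7.602e-11)/ln(7.602e-11/5.777e-06) = ln(1.73244e-10)/ln(1.31591e-05) ≈ 2.0000.
Then err_9 ≈ err_8·(err_8/err_7)^p = 1.317e-20·(1.73244e-10)^2.0000 = 1.317e-20·3.00135e-20 ≈ 3.953e-40.

4.0e-40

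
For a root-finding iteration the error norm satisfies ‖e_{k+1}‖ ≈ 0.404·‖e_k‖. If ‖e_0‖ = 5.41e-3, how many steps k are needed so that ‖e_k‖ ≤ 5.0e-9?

After k steps, ‖e_k‖ ≈ 5.41e-3·0.404^k.
Need 0.404^k ≤ 5.0e-9/5.41e-3 = 9.24214e-07.
k ≥ ln(9.24214e-07)/ln(0.404) = -13.8943/-0.90634 = 15.330.
Smallest integer k = 16.

16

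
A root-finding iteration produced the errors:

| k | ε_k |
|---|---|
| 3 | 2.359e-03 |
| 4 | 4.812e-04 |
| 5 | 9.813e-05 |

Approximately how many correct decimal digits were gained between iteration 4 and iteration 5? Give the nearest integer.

Digits gained ≈ log₁₀(ε_4/ε_5) = log₁₀(4.812e-04/9.813e-05) = log₁₀(4.9037) ≈ 0.691.

1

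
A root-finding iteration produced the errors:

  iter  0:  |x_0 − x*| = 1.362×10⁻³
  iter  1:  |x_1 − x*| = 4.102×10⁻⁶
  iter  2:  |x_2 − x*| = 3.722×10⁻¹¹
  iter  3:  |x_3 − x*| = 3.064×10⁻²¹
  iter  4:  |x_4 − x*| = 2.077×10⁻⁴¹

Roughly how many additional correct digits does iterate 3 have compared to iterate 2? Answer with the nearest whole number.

Digits gained ≈ log₁₀(|x_2 − x*|/|x_3 − x*|) = log₁₀(3.722×10⁻¹¹/3.064×10⁻²¹) = log₁₀(1.21475e+10) ≈ 10.084.

10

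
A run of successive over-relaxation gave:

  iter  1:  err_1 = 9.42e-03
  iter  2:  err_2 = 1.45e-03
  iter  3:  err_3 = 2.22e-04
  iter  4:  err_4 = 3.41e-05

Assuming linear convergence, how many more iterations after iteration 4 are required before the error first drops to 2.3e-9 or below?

Rate ρ ≈ err_4/err_3 = 3.41e-05/2.22e-04 = 0.1536.
After j more steps, err_{4+j} ≈ 3.41e-05·ρ^j; need ρ^j ≤ 2.3e-9/3.41e-05 = 6.74487e-05.
j ≥ ln(6.74487e-05)/ln(0.1536) = -9.6041/-1.87340 = 5.127.
So 6 more iterations are needed.

6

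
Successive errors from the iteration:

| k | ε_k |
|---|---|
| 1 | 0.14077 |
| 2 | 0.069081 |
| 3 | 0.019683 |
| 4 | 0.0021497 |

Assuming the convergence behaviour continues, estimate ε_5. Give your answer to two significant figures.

4.3e-5

First estimate the order: p ≈ ln(ε_4/ε_3) / ln(ε_3/ε_2) = ln(0.0021497/0.019683)/ln(0.019683/0.069081) = ln(0.109216)/ln(0.284926) ≈ 1.7637.
Then ε_5 ≈ ε_4·(ε_4/ε_3)^p = 0.0021497·(0.109216)^1.7637 = 0.0021497·0.0201292 ≈ 4.327e-05.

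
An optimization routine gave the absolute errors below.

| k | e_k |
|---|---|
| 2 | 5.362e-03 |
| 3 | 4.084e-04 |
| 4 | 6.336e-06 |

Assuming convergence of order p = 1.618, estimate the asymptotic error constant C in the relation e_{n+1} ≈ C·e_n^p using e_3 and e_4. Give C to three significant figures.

C ≈ e_4 / e_3^1.618
  = 6.336e-06 / (4.084e-04)^1.618
  = 6.336e-06 / 3.28652e-06 ≈ 1.9279

1.93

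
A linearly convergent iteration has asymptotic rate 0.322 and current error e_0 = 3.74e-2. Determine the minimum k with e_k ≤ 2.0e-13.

After k steps, e_k ≈ 3.74e-2·0.322^k.
Need 0.322^k ≤ 2.0e-13/3.74e-2 = 5.34759e-12.
k ≥ ln(5.34759e-12)/ln(0.322) = -25.9544/-1.13320 = 22.904.
Smallest integer k = 23.

23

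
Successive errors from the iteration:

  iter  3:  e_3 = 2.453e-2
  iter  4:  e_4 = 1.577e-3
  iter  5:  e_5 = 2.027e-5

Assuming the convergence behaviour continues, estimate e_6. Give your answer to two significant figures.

2.0e-8

First estimate the order: p ≈ ln(e_5/e_4) / ln(e_4/e_3) = ln(2.027e-5/1.577e-3)/ln(1.577e-3/2.453e-2) = ln(0.0128535)/ln(0.0642886) ≈ 1.5866.
Then e_6 ≈ e_5·(e_5/e_4)^p = 2.027e-5·(0.0128535)^1.5866 = 2.027e-5·0.000999478 ≈ 2.026e-08.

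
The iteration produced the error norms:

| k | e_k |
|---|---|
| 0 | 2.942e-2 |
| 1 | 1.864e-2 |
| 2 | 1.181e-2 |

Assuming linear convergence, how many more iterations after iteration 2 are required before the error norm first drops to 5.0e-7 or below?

23

Rate ρ ≈ e_2/e_1 = 1.181e-2/1.864e-2 = 0.6336.
After j more steps, e_{2+j} ≈ 1.181e-2·ρ^j; need ρ^j ≤ 5.0e-7/1.181e-2 = 4.2337e-05.
j ≥ ln(4.2337e-05)/ln(0.6336) = -10.0698/-0.45634 = 22.066.
So 23 more iterations are needed.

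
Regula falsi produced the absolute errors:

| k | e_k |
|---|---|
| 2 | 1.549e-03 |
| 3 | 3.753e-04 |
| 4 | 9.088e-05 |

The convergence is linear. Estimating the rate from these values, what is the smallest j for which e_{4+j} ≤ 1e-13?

15

Rate ρ ≈ e_4/e_3 = 9.088e-05/3.753e-04 = 0.2422.
After j more steps, e_{4+j} ≈ 9.088e-05·ρ^j; need ρ^j ≤ 1e-13/9.088e-05 = 1.10035e-09.
j ≥ ln(1.10035e-09)/ln(0.2422) = -20.6276/-1.41799 = 14.547.
So 15 more iterations are needed.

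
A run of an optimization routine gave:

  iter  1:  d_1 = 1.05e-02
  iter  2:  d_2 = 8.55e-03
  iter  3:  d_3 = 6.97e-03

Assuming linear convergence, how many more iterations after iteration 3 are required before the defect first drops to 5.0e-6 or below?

Rate ρ ≈ d_3/d_2 = 6.97e-03/8.55e-03 = 0.8152.
After j more steps, d_{3+j} ≈ 6.97e-03·ρ^j; need ρ^j ≤ 5.0e-6/6.97e-03 = 0.00071736.
j ≥ ln(0.00071736)/ln(0.8152) = -7.2399/-0.20432 = 35.434.
So 36 more iterations are needed.

36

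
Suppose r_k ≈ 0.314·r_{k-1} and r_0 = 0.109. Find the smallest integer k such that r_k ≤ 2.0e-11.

After k steps, r_k ≈ 0.109·0.314^k.
Need 0.314^k ≤ 2.0e-11/0.109 = 1.83486e-10.
k ≥ ln(1.83486e-10)/ln(0.314) = -22.4189/-1.15836 = 19.354.
Smallest integer k = 20.

20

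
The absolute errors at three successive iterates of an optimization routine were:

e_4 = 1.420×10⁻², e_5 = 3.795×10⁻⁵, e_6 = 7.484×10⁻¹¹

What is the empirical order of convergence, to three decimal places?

2.217

p ≈ ln(e_6/e_5) / ln(e_5/e_4)
  = ln(7.484×10⁻¹¹/3.795×10⁻⁵) / ln(3.795×10⁻⁵/1.420×10⁻²)
  = ln(1.97207e-06) / ln(0.00267254)
  = -13.136427 / -5.924726 ≈ 2.217221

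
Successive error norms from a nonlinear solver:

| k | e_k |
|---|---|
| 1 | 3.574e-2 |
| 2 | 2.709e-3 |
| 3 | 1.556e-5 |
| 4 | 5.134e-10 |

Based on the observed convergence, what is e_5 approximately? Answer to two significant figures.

First estimate the order: p ≈ ln(e_4/e_3) / ln(e_3/e_2) = ln(5.134e-10/1.556e-5)/ln(1.556e-5/2.709e-3) = ln(3.29949e-05)/ln(0.00574382) ≈ 2.0000.
Then e_5 ≈ e_4·(e_4/e_3)^p = 5.134e-10·(3.29949e-05)^2.0000 = 5.134e-10·1.08866e-09 ≈ 5.589e-19.

5.6e-19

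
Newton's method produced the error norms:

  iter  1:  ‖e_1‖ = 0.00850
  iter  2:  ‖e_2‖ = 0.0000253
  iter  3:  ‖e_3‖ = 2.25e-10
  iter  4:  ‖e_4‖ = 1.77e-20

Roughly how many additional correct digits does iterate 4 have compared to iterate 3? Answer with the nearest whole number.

10

Digits gained ≈ log₁₀(‖e_3‖/‖e_4‖) = log₁₀(2.25e-10/1.77e-20) = log₁₀(1.27119e+10) ≈ 10.104.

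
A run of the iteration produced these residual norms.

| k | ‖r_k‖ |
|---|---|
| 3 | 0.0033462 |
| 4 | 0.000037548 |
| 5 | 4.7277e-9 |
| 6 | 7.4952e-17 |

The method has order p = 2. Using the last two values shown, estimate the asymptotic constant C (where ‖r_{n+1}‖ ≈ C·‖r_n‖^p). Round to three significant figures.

3.35

C ≈ ‖r_6‖ / ‖r_5‖^2
  = 7.4952e-17 / (4.7277e-9)^2
  = 7.4952e-17 / 2.23511e-17 ≈ 3.3534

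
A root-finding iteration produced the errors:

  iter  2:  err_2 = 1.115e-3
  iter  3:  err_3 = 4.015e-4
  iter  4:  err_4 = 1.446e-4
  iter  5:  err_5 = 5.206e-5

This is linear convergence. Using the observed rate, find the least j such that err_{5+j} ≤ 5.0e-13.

Rate ρ ≈ err_5/err_4 = 5.206e-5/1.446e-4 = 0.3600.
After j more steps, err_{5+j} ≈ 5.206e-5·ρ^j; need ρ^j ≤ 5.0e-13/5.206e-5 = 9.6043e-09.
j ≥ ln(9.6043e-09)/ln(0.3600) = -18.4611/-1.02165 = 18.070.
So 19 more iterations are needed.

19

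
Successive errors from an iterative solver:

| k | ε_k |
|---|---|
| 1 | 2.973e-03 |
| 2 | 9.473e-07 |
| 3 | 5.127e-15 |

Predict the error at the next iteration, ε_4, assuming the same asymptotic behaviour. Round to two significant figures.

First estimate the order: p ≈ ln(ε_3/ε_2) / ln(ε_2/ε_1) = ln(5.127e-15/9.473e-07)/ln(9.473e-07/2.973e-03) = ln(5.41222e-09)/ln(0.000318634) ≈ 2.3641.
Then ε_4 ≈ ε_3·(ε_3/ε_2)^p = 5.127e-15·(5.41222e-09)^2.3641 = 5.127e-15·2.86334e-20 ≈ 1.468e-34.

1.5e-34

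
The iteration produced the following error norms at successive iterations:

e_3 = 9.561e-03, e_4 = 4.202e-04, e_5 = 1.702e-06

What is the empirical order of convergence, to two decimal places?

1.76

p ≈ ln(e_5/e_4) / ln(e_4/e_3)
  = ln(1.702e-06/4.202e-04) / ln(4.202e-04/9.561e-03)
  = ln(0.00405045) / ln(0.0439494)
  = -5.50893 / -3.12472 ≈ 1.76302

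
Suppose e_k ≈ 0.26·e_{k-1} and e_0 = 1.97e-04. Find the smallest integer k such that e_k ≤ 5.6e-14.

After k steps, e_k ≈ 1.97e-04·0.26^k.
Need 0.26^k ≤ 5.6e-14/1.97e-04 = 2.84264e-10.
k ≥ ln(2.84264e-10)/ln(0.26) = -21.9811/-1.34707 = 16.318.
Smallest integer k = 17.

17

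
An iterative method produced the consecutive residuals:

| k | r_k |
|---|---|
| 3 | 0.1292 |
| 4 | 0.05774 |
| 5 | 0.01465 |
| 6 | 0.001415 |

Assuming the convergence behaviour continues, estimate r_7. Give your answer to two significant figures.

2.6e-5

First estimate the order: p ≈ ln(r_6/r_5) / ln(r_5/r_4) = ln(0.001415/0.01465)/ln(0.01465/0.05774) = ln(0.096587)/ln(0.253724) ≈ 1.7042.
Then r_7 ≈ r_6·(r_6/r_5)^p = 0.001415·(0.096587)^1.7042 = 0.001415·0.0186251 ≈ 2.635e-05.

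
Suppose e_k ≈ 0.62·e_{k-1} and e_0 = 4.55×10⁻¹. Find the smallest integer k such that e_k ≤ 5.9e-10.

After k steps, e_k ≈ 4.55×10⁻¹·0.62^k.
Need 0.62^k ≤ 5.9e-10/4.55×10⁻¹ = 1.2967e-09.
k ≥ ln(1.2967e-09)/ln(0.62) = -20.4634/-0.47804 = 42.807.
Smallest integer k = 43.

43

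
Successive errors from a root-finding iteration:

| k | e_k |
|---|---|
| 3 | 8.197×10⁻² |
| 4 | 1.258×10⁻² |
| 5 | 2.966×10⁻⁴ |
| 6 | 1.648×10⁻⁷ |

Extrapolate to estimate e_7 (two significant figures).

First estimate the order: p ≈ ln(e_6/e_5) / ln(e_5/e_4) = ln(1.648×10⁻⁷/2.966×10⁻⁴)/ln(2.966×10⁻⁴/1.258×10⁻²) = ln(0.00055563)/ln(0.0235771) ≈ 2.0001.
Then e_7 ≈ e_6·(e_6/e_5)^p = 1.648×10⁻⁷·(0.00055563)^2.0001 = 1.648×10⁻⁷·3.08493e-07 ≈ 5.084e-14.

5.1e-14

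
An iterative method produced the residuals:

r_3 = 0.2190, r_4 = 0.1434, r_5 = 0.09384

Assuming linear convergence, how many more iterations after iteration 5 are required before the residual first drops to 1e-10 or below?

Rate ρ ≈ r_5/r_4 = 0.09384/0.1434 = 0.6544.
After j more steps, r_{5+j} ≈ 0.09384·ρ^j; need ρ^j ≤ 1e-10/0.09384 = 1.06564e-09.
j ≥ ln(1.06564e-09)/ln(0.6544) = -20.6597/-0.42404 = 48.721.
So 49 more iterations are needed.

49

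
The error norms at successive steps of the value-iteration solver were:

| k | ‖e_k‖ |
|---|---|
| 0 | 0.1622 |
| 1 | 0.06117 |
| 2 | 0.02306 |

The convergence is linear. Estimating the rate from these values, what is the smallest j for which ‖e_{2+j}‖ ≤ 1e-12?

Rate ρ ≈ ‖e_2‖/‖e_1‖ = 0.02306/0.06117 = 0.3770.
After j more steps, ‖e_{2+j}‖ ≈ 0.02306·ρ^j; need ρ^j ≤ 1e-12/0.02306 = 4.33651e-11.
j ≥ ln(4.33651e-11)/ln(0.3770) = -23.8614/-0.97551 = 24.460.
So 25 more iterations are needed.

25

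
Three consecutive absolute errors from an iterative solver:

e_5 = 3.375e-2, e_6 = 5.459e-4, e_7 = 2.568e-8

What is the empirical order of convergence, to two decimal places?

p ≈ ln(e_7/e_6) / ln(e_6/e_5)
  = ln(2.568e-8/5.459e-4) / ln(5.459e-4/3.375e-2)
  = ln(4.70416e-05) / ln(0.0161748)
  = -9.96448 / -4.12430 ≈ 2.41604

2.42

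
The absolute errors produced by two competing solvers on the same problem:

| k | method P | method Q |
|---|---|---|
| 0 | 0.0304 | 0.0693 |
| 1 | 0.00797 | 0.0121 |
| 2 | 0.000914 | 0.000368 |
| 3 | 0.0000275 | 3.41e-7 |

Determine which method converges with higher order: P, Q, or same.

Method P: p ≈ ln(0.0000275/0.000914)/ln(0.000914/0.00797) ≈ 1.62.
Method Q: p ≈ ln(3.41e-7/0.000368)/ln(0.000368/0.0121) ≈ 2.00.
Method Q has the higher order (≈2.0 vs ≈1.6).

Q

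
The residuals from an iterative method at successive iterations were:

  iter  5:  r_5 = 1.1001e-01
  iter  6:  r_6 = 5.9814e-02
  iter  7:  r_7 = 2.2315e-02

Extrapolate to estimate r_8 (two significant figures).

First estimate the order: p ≈ ln(r_7/r_6) / ln(r_6/r_5) = ln(2.2315e-02/5.9814e-02)/ln(5.9814e-02/1.1001e-01) = ln(0.373073)/ln(0.543714) ≈ 1.6181.
Then r_8 ≈ r_7·(r_7/r_6)^p = 2.2315e-02·(0.373073)^1.6181 = 2.2315e-02·0.202824 ≈ 0.004526.

4.5e-3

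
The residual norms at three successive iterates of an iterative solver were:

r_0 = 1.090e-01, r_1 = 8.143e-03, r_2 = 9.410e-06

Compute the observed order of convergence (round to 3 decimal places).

p ≈ ln(r_2/r_1) / ln(r_1/r_0)
  = ln(9.410e-06/8.143e-03) / ln(8.143e-03/1.090e-01)
  = ln(0.00115559) / ln(0.0747064)
  = -6.763144 / -2.594190 ≈ 2.607035

2.607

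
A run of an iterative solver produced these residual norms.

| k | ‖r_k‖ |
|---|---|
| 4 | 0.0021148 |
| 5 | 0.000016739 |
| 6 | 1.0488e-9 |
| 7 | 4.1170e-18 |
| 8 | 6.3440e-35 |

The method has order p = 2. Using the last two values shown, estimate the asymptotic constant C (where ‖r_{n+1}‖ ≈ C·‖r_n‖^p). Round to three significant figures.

C ≈ ‖r_8‖ / ‖r_7‖^2
  = 6.3440e-35 / (4.1170e-18)^2
  = 6.3440e-35 / 1.69497e-35 ≈ 3.7428

3.74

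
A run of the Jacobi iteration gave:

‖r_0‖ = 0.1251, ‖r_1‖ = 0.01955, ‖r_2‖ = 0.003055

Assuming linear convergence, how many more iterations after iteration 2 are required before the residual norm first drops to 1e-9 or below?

Rate ρ ≈ ‖r_2‖/‖r_1‖ = 0.003055/0.01955 = 0.1563.
After j more steps, ‖r_{2+j}‖ ≈ 0.003055·ρ^j; need ρ^j ≤ 1e-9/0.003055 = 3.27332e-07.
j ≥ ln(3.27332e-07)/ln(0.1563) = -14.9323/-1.85598 = 8.046.
So 9 more iterations are needed.

9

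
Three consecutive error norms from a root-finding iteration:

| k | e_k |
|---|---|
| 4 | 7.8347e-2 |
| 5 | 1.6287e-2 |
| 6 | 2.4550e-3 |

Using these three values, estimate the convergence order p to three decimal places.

p ≈ ln(e_6/e_5) / ln(e_5/e_4)
  = ln(2.4550e-3/1.6287e-2) / ln(1.6287e-2/7.8347e-2)
  = ln(0.150734) / ln(0.207883)
  = -1.892239 / -1.570780 ≈ 1.204649

1.205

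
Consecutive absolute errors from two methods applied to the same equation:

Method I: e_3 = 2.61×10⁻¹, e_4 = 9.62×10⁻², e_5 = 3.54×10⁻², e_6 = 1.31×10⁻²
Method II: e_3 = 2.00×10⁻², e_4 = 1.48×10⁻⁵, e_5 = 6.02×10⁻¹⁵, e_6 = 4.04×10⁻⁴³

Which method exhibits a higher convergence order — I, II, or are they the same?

II

Method I: p ≈ ln(1.31×10⁻²/3.54×10⁻²)/ln(3.54×10⁻²/9.62×10⁻²) ≈ 0.99.
Method II: p ≈ ln(4.04×10⁻⁴³/6.02×10⁻¹⁵)/ln(6.02×10⁻¹⁵/1.48×10⁻⁵) ≈ 3.00.
Method II has the higher order (≈3.0 vs ≈1.0).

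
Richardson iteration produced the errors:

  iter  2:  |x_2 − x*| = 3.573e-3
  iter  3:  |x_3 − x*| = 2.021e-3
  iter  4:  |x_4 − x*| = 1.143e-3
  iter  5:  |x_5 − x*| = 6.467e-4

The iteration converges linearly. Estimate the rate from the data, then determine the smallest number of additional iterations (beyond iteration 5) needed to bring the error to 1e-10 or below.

28

Rate ρ ≈ |x_5 − x*|/|x_4 − x*| = 6.467e-4/1.143e-3 = 0.5658.
After j more steps, |x_{5+j} − x*| ≈ 6.467e-4·ρ^j; need ρ^j ≤ 1e-10/6.467e-4 = 1.54631e-07.
j ≥ ln(1.54631e-07)/ln(0.5658) = -15.6822/-0.56951 = 27.536.
So 28 more iterations are needed.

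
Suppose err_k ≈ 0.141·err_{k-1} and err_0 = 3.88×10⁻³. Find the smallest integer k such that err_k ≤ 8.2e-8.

After k steps, err_k ≈ 3.88×10⁻³·0.141^k.
Need 0.141^k ≤ 8.2e-8/3.88×10⁻³ = 2.1134e-05.
k ≥ ln(2.1134e-05)/ln(0.141) = -10.7646/-1.95900 = 5.495.
Smallest integer k = 6.

6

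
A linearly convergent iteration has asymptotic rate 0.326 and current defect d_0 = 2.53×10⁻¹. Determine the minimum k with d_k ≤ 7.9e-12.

22

After k steps, d_k ≈ 2.53×10⁻¹·0.326^k.
Need 0.326^k ≤ 7.9e-12/2.53×10⁻¹ = 3.12253e-11.
k ≥ ln(3.12253e-11)/ln(0.326) = -24.1898/-1.12086 = 21.581.
Smallest integer k = 22.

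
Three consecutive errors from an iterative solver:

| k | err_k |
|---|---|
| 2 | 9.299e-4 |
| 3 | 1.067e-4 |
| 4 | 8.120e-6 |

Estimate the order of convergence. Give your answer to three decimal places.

1.190

p ≈ ln(err_4/err_3) / ln(err_3/err_2)
  = ln(8.120e-6/1.067e-4) / ln(1.067e-4/9.299e-4)
  = ln(0.0761012) / ln(0.114744)
  = -2.575691 / -2.165052 ≈ 1.189667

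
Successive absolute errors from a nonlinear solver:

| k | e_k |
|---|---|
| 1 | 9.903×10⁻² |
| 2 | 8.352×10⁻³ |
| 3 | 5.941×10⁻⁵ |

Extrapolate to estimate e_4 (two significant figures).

3.0e-9

First estimate the order: p ≈ ln(e_3/e_2) / ln(e_2/e_1) = ln(5.941×10⁻⁵/8.352×10⁻³)/ln(8.352×10⁻³/9.903×10⁻²) = ln(0.00711327)/ln(0.0843381) ≈ 2.0000.
Then e_4 ≈ e_3·(e_3/e_2)^p = 5.941×10⁻⁵·(0.00711327)^2.0000 = 5.941×10⁻⁵·5.05986e-05 ≈ 3.006e-09.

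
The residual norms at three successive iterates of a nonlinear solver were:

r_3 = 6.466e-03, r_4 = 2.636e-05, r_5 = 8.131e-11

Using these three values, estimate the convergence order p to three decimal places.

2.306

p ≈ ln(r_5/r_4) / ln(r_4/r_3)
  = ln(8.131e-11/2.636e-05) / ln(2.636e-05/6.466e-03)
  = ln(3.0846e-06) / ln(0.00407671)
  = -12.689089 / -5.502465 ≈ 2.306074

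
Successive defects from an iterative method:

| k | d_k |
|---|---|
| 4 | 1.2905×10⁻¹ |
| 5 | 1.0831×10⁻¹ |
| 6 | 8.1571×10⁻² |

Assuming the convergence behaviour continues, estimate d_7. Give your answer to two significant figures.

5.2e-2

First estimate the order: p ≈ ln(d_6/d_5) / ln(d_5/d_4) = ln(8.1571×10⁻²/1.0831×10⁻¹)/ln(1.0831×10⁻¹/1.2905×10⁻¹) = ln(0.753125)/ln(0.839287) ≈ 1.6183.
Then d_7 ≈ d_6·(d_6/d_5)^p = 8.1571×10⁻²·(0.753125)^1.6183 = 8.1571×10⁻²·0.632025 ≈ 0.05155.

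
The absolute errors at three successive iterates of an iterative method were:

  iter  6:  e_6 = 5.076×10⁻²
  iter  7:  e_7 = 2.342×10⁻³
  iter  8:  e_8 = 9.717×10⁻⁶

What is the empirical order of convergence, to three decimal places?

p ≈ ln(e_8/e_7) / ln(e_7/e_6)
  = ln(9.717×10⁻⁶/2.342×10⁻³) / ln(2.342×10⁻³/5.076×10⁻²)
  = ln(0.00414902) / ln(0.0461387)
  = -5.484883 / -3.076103 ≈ 1.783062

1.783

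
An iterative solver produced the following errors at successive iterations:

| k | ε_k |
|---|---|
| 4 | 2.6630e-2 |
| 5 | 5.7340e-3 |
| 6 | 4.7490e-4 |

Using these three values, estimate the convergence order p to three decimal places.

1.622

p ≈ ln(ε_6/ε_5) / ln(ε_5/ε_4)
  = ln(4.7490e-4/5.7340e-3) / ln(5.7340e-3/2.6630e-2)
  = ln(0.0828218) / ln(0.215321)
  = -2.491064 / -1.535625 ≈ 1.622182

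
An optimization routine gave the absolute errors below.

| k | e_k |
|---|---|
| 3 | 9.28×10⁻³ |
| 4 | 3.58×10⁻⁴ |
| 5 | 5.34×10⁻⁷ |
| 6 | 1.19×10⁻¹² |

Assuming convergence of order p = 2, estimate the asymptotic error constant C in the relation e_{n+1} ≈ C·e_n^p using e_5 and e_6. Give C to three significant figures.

C ≈ e_6 / e_5^2
  = 1.19×10⁻¹² / (5.34×10⁻⁷)^2
  = 1.19×10⁻¹² / 2.85156e-13 ≈ 4.1732

4.17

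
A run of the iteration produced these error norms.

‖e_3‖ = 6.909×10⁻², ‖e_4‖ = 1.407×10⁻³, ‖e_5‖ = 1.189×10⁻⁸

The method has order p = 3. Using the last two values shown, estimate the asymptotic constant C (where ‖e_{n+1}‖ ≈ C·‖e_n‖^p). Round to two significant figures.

4.3

C ≈ ‖e_5‖ / ‖e_4‖^3
  = 1.189×10⁻⁸ / (1.407×10⁻³)^3
  = 1.189×10⁻⁸ / 2.78537e-09 ≈ 4.2687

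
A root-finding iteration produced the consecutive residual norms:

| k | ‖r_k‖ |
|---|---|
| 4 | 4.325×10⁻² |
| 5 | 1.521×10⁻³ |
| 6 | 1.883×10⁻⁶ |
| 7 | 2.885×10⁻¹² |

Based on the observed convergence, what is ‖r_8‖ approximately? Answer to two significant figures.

First estimate the order: p ≈ ln(‖r_7‖/‖r_6‖) / ln(‖r_6‖/‖r_5‖) = ln(2.885×10⁻¹²/1.883×10⁻⁶)/ln(1.883×10⁻⁶/1.521×10⁻³) = ln(1.53213e-06)/ln(0.001238) ≈ 2.0001.
Then ‖r_8‖ ≈ ‖r_7‖·(‖r_7‖/‖r_6‖)^p = 2.885×10⁻¹²·(1.53213e-06)^2.0001 = 2.885×10⁻¹²·2.34428e-12 ≈ 6.763e-24.

6.8e-24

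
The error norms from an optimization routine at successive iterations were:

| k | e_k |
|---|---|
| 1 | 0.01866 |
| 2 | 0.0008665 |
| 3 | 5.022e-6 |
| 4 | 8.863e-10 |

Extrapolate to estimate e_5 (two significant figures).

4.5e-16

First estimate the order: p ≈ ln(e_4/e_3) / ln(e_3/e_2) = ln(8.863e-10/5.022e-6)/ln(5.022e-6/0.0008665) = ln(0.000176483)/ln(0.00579573) ≈ 1.6779.
Then e_5 ≈ e_4·(e_4/e_3)^p = 8.863e-10·(0.000176483)^1.6779 = 8.863e-10·5.03898e-07 ≈ 4.466e-16.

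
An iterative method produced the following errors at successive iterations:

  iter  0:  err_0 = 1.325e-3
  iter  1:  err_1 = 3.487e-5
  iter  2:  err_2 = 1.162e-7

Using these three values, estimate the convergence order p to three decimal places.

p ≈ ln(err_2/err_1) / ln(err_1/err_0)
  = ln(1.162e-7/3.487e-5) / ln(3.487e-5/1.325e-3)
  = ln(0.00333238) / ln(0.026317)
  = -5.704069 / -3.637540 ≈ 1.568112

1.568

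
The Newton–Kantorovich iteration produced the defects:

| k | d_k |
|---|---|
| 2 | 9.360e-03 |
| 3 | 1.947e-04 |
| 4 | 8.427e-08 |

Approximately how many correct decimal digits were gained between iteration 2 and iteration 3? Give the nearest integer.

2

Digits gained ≈ log₁₀(d_2/d_3) = log₁₀(9.360e-03/1.947e-04) = log₁₀(48.074) ≈ 1.682.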